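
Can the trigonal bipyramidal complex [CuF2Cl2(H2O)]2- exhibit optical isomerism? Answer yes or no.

yes

In a trigonal bipyramid the two axial positions differ from the three equatorial ones.
Placing the ligands in turn and identifying arrangements related by rotation or reflection leaves 5 distinct geometric isomers.
One of these lacks any improper symmetry element and so occurs as an enantiomeric pair, giving 5 + 1 = 6 stereoisomers in total.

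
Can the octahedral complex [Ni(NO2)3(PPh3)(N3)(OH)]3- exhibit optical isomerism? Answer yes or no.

The six octahedral sites form three mutually perpendicular trans pairs.
Working through the distinct placements yields 4 geometric isomers: NO2 mer (3 arrangements); NO2 fac (chiral).
One of these lacks any improper symmetry element and so occurs as an enantiomeric pair, giving 4 + 1 = 5 stereoisomers in total.

yes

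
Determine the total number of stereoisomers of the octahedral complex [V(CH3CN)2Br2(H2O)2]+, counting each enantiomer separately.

6

The six octahedral sites form three mutually perpendicular trans pairs.
The distinct arrangements are (5 in all): CH3CN trans, Br trans, H2O trans; CH3CN cis, Br trans, H2O cis; CH3CN cis, Br cis, H2O trans; CH3CN cis, Br cis, H2O cis (chiral); CH3CN trans, Br cis, H2O cis.
One of these lacks any improper symmetry element and so occurs as an enantiomeric pair, giving 5 + 1 = 6 stereoisomers in total.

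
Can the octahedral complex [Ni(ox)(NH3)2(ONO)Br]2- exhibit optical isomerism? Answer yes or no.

The six octahedral sites form three mutually perpendicular trans pairs.
Each ox is bidentate and must span two cis positions.
The distinct arrangements are (4 in all): NH3 cis (3 arrangements, 2 chiral); NH3 trans.
Of these, 2 lack any improper symmetry element and so occur as enantiomeric pairs, giving 4 + 2 = 6 stereoisomers in total.

yes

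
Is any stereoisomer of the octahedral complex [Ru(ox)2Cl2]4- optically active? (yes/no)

In an octahedral complex each vertex has one trans partner and four cis neighbours.
Each ox is bidentate and must span two cis positions.
Working through the distinct placements yields 2 geometric isomers: Cl trans; Cl cis (chiral).
One of these lacks any improper symmetry element and so occurs as an enantiomeric pair, giving 2 + 1 = 3 stereoisomers in total.

yes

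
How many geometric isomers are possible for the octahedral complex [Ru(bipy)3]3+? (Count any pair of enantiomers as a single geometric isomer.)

1

An octahedron has six vertices in three trans pairs; every non-trans pair is cis.
Each bipy is bidentate and must span two cis positions.
Only one geometric arrangement is possible; it has no improper symmetry element, so it exists as a pair of enantiomers (2 stereoisomers).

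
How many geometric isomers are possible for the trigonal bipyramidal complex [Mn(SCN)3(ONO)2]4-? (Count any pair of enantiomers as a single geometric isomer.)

3

A trigonal bipyramid has two axial and three equatorial sites, which are chemically inequivalent.
Systematic placement gives 3 geometric isomers: ONO both axial; ONO one axial, one equatorial; ONO both equatorial.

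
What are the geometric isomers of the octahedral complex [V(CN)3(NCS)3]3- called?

The distinct arrangements are (2 in all): CN mer; CN fac.

fac and mer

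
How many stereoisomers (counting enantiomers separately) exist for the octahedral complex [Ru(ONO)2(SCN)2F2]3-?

6

The six octahedral sites form three mutually perpendicular trans pairs.
The distinct arrangements are (5 in all): ONO trans, SCN trans, F trans; ONO cis, SCN cis, F trans; ONO cis, SCN trans, F cis; ONO cis, SCN cis, F cis (chiral); ONO trans, SCN cis, F cis.
One of these lacks any improper symmetry element and so occurs as an enantiomeric pair, giving 5 + 1 = 6 stereoisomers in total.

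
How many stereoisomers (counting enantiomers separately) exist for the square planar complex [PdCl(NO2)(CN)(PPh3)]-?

3

The distinct arrangements are (3 in all): (CN/NO2 trans, Cl/PPh3 trans); (CN/PPh3 trans, Cl/NO2 trans); (CN/Cl trans, NO2/PPh3 trans).
Each arrangement has an internal mirror plane or centre of symmetry, so none is chiral.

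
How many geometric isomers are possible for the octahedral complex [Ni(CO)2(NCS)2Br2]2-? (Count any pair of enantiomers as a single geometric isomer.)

The six octahedral sites form three mutually perpendicular trans pairs.
There are 5 geometric isomers: CO trans, NCS trans, Br trans; CO cis, NCS cis, Br trans; CO cis, NCS trans, Br cis; CO cis, NCS cis, Br cis (chiral); CO trans, NCS cis, Br cis.

5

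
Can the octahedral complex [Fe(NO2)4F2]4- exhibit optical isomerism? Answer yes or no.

The six octahedral sites form three mutually perpendicular trans pairs.
Systematic placement gives 2 geometric isomers: F trans; F cis.
Each arrangement has an internal mirror plane or centre of symmetry, so none is chiral.

no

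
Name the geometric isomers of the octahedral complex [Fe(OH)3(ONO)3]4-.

The distinct arrangements are (2 in all): OH mer; OH fac.

fac and mer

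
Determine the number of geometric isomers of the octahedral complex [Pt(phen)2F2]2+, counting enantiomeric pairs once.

2

Each phen is bidentate and must span two cis positions.
There are 2 geometric isomers: F trans; F cis (chiral).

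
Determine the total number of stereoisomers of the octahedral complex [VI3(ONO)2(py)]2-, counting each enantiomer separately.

An octahedron has six vertices in three trans pairs; every non-trans pair is cis.
Systematic placement gives 3 geometric isomers: I mer, ONO cis; I mer, ONO trans; I fac, ONO cis.
Each arrangement has an internal mirror plane or centre of symmetry, so none is chiral.

3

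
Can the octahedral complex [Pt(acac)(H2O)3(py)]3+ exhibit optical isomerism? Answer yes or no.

no

An octahedron has six vertices in three trans pairs; every non-trans pair is cis.
Each acac is bidentate and must span two cis positions.
There are 2 geometric isomers: H2O mer; H2O fac.
Each arrangement has an internal mirror plane or centre of symmetry, so none is chiral.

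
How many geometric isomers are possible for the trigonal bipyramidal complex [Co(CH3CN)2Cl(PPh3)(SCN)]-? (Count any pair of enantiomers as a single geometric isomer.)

7

In a trigonal bipyramid the two axial positions differ from the three equatorial ones.
Placing the ligands in turn and identifying arrangements related by rotation or reflection leaves 7 distinct geometric isomers.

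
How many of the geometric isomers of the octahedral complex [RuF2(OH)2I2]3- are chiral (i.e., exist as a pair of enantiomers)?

1

An octahedron has six vertices in three trans pairs; every non-trans pair is cis.
The distinct arrangements are (5 in all): F trans, OH trans, I trans; F trans, OH cis, I cis; F cis, OH trans, I cis; F cis, OH cis, I cis (chiral); F cis, OH cis, I trans.
One of these lacks any improper symmetry element and so occurs as an enantiomeric pair, giving 5 + 1 = 6 stereoisomers in total.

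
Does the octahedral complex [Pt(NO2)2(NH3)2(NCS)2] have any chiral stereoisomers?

In an octahedral complex each vertex has one trans partner and four cis neighbours.
There are 5 geometric isomers: NO2 trans, NH3 trans, NCS trans; NO2 cis, NH3 cis, NCS trans; NO2 trans, NH3 cis, NCS cis; NO2 cis, NH3 cis, NCS cis (chiral); NO2 cis, NH3 trans, NCS cis.
One of these lacks any improper symmetry element and so occurs as an enantiomeric pair, giving 5 + 1 = 6 stereoisomers in total.

yes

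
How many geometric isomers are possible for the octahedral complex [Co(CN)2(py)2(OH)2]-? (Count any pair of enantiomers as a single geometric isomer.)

5

Working through the distinct placements yields 5 geometric isomers: CN trans, py trans, OH trans; CN trans, py cis, OH cis; CN cis, py trans, OH cis; CN cis, py cis, OH cis (chiral); CN cis, py cis, OH trans.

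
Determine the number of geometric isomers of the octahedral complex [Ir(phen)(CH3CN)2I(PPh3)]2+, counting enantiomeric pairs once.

In an octahedral complex each vertex has one trans partner and four cis neighbours.
Each phen is bidentate and must span two cis positions.
There are 4 geometric isomers: CH3CN trans; CH3CN cis (3 arrangements, 2 chiral).

4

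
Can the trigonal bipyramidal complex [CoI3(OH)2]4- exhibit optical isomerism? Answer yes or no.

no

In a trigonal bipyramid the two axial positions differ from the three equatorial ones.
The distinct arrangements are (3 in all): OH both equatorial; OH one axial, one equatorial; OH both axial.
Each arrangement has an internal mirror plane or centre of symmetry, so none is chiral.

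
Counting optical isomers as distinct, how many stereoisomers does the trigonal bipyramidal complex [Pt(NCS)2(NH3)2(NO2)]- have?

Exhaustive case analysis gives 5 geometric isomers.
One of these lacks any improper symmetry element and so occurs as an enantiomeric pair, giving 5 + 1 = 6 stereoisomers in total.

6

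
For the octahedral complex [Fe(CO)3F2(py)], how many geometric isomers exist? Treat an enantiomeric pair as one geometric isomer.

3

In an octahedral complex each vertex has one trans partner and four cis neighbours.
Systematic placement gives 3 geometric isomers: CO mer, F cis; CO mer, F trans; CO fac, F cis.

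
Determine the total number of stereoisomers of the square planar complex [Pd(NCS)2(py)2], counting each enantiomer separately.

A square has two trans pairs of vertices; adjacent vertices are cis.
Systematic placement gives 2 geometric isomers: NCS cis; NCS trans.
Each arrangement has an internal mirror plane or centre of symmetry, so none is chiral.

2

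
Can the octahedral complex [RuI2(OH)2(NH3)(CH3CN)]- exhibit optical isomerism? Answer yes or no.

yes

An octahedron has six vertices in three trans pairs; every non-trans pair is cis.
Systematic placement gives 6 geometric isomers: I cis, OH trans; I cis, OH cis (3 arrangements, 2 chiral); I trans, OH trans; I trans, OH cis.
Of these, 2 lack any improper symmetry element and so occur as enantiomeric pairs, giving 6 + 2 = 8 stereoisomers in total.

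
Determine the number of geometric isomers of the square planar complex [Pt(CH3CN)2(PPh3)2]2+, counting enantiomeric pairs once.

Working through the distinct placements yields 2 geometric isomers: CH3CN cis; CH3CN trans.

2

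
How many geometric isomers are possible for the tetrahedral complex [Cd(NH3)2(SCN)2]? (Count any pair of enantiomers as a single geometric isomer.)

In a tetrahedral complex all four positions are equivalent and every pair of ligands is adjacent — there is no cis/trans distinction.
Only one geometric arrangement is possible.

1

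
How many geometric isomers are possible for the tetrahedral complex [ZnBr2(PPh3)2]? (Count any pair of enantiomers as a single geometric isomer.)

1

Only one geometric arrangement is possible.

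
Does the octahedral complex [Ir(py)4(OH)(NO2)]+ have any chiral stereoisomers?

In an octahedral complex each vertex has one trans partner and four cis neighbours.
There are 2 geometric isomers: OH and NO2 mutually trans; OH and NO2 mutually cis.
Each arrangement has an internal mirror plane or centre of symmetry, so none is chiral.

no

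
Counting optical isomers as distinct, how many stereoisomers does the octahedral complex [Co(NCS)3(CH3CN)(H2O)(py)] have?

In an octahedral complex each vertex has one trans partner and four cis neighbours.
The distinct arrangements are (4 in all): NCS mer (3 arrangements); NCS fac (chiral).
One of these lacks any improper symmetry element and so occurs as an enantiomeric pair, giving 4 + 1 = 5 stereoisomers in total.

5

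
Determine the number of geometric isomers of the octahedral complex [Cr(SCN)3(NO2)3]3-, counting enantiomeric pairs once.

2

In an octahedral complex each vertex has one trans partner and four cis neighbours.
Systematic placement gives 2 geometric isomers: SCN mer; SCN fac.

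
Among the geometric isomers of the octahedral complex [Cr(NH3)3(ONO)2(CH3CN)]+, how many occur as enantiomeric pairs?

0

The distinct arrangements are (3 in all): NH3 mer, ONO trans; NH3 fac, ONO cis; NH3 mer, ONO cis.
Each arrangement has an internal mirror plane or centre of symmetry, so none is chiral.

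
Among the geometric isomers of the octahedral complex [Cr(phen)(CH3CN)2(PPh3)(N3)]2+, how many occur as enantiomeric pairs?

In an octahedral complex each vertex has one trans partner and four cis neighbours.
Each phen is bidentate and must span two cis positions.
Systematic placement gives 4 geometric isomers: CH3CN trans; CH3CN cis (3 arrangements, 2 chiral).
Of these, 2 lack any improper symmetry element and so occur as enantiomeric pairs, giving 4 + 2 = 6 stereoisomers in total.

2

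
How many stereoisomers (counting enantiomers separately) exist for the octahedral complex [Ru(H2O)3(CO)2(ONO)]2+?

3

In an octahedral complex each vertex has one trans partner and four cis neighbours.
Working through the distinct placements yields 3 geometric isomers: H2O mer, CO trans; H2O fac, CO cis; H2O mer, CO cis.
Each arrangement has an internal mirror plane or centre of symmetry, so none is chiral.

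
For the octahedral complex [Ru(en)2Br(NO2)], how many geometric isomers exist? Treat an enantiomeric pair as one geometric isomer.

2

In an octahedral complex each vertex has one trans partner and four cis neighbours.
Each en is bidentate and must span two cis positions.
Working through the distinct placements yields 2 geometric isomers: Br and NO2 mutually trans; Br and NO2 mutually cis (chiral).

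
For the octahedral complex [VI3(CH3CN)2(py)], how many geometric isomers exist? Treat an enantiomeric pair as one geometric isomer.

3

The six octahedral sites form three mutually perpendicular trans pairs.
There are 3 geometric isomers: I mer, CH3CN trans; I fac, CH3CN cis; I mer, CH3CN cis.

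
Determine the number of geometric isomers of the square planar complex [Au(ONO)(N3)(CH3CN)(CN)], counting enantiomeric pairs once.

3

In a square planar complex each vertex has one trans partner and two cis neighbours.
Systematic placement gives 3 geometric isomers: (CH3CN/N3 trans, CN/ONO trans); (CH3CN/ONO trans, CN/N3 trans); (CH3CN/CN trans, N3/ONO trans).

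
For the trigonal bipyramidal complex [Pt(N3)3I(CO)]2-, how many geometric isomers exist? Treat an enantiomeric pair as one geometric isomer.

In a trigonal bipyramid the two axial positions differ from the three equatorial ones.
Systematic placement gives 4 geometric isomers: I axial, CO axial; I equatorial, CO axial; I axial, CO equatorial; I equatorial, CO equatorial.

4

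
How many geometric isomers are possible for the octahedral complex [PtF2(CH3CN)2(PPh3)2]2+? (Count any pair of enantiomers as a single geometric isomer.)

The distinct arrangements are (5 in all): F trans, CH3CN trans, PPh3 trans; F cis, CH3CN trans, PPh3 cis; F cis, CH3CN cis, PPh3 trans; F cis, CH3CN cis, PPh3 cis (chiral); F trans, CH3CN cis, PPh3 cis.

5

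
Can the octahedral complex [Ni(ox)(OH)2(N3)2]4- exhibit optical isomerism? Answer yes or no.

The six octahedral sites form three mutually perpendicular trans pairs.
Each ox is bidentate and must span two cis positions.
The distinct arrangements are (3 in all): OH cis, N3 trans; OH cis, N3 cis (chiral); OH trans, N3 cis.
One of these lacks any improper symmetry element and so occurs as an enantiomeric pair, giving 3 + 1 = 4 stereoisomers in total.

yes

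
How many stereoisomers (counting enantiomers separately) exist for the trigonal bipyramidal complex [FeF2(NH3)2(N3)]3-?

Placing the ligands in turn and identifying arrangements related by rotation or reflection leaves 5 distinct geometric isomers.
One of these lacks any improper symmetry element and so occurs as an enantiomeric pair, giving 5 + 1 = 6 stereoisomers in total.

6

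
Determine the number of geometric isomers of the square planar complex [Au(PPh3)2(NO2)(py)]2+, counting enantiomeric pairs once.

In a square planar complex each vertex has one trans partner and two cis neighbours.
There are 2 geometric isomers: PPh3 cis; PPh3 trans.

2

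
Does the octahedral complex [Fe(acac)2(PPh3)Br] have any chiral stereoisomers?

yes

An octahedron has six vertices in three trans pairs; every non-trans pair is cis.
Each acac is bidentate and must span two cis positions.
Systematic placement gives 2 geometric isomers: PPh3 and Br mutually trans; PPh3 and Br mutually cis (chiral).
One of these lacks any improper symmetry element and so occurs as an enantiomeric pair, giving 2 + 1 = 3 stereoisomers in total.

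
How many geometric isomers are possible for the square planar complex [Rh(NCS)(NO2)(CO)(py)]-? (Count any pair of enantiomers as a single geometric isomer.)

Systematic placement gives 3 geometric isomers: (CO/NO2 trans, NCS/py trans); (CO/py trans, NCS/NO2 trans); (CO/NCS trans, NO2/py trans).

3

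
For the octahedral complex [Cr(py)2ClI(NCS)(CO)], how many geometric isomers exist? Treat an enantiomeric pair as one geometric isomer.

9

The six octahedral sites form three mutually perpendicular trans pairs.
Placing the ligands in turn and identifying arrangements related by rotation or reflection leaves 9 distinct geometric isomers.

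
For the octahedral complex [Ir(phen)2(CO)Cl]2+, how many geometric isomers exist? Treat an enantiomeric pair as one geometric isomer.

In an octahedral complex each vertex has one trans partner and four cis neighbours.
Each phen is bidentate and must span two cis positions.
Working through the distinct placements yields 2 geometric isomers: CO and Cl mutually trans; CO and Cl mutually cis (chiral).

2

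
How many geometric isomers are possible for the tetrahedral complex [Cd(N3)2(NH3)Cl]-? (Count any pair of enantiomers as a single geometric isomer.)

1

All four vertices of a tetrahedron are equivalent and mutually adjacent, so cis/trans isomerism cannot arise.
Only one geometric arrangement is possible.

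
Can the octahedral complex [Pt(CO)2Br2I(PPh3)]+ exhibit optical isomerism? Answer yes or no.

The six octahedral sites form three mutually perpendicular trans pairs.
There are 6 geometric isomers: CO trans, Br trans; CO cis, Br trans; CO cis, Br cis (3 arrangements, 2 chiral); CO trans, Br cis.
Of these, 2 lack any improper symmetry element and so occur as enantiomeric pairs, giving 6 + 2 = 8 stereoisomers in total.

yes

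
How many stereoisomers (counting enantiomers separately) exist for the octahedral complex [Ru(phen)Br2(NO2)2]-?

4

Each phen is bidentate and must span two cis positions.
There are 3 geometric isomers: Br trans, NO2 cis; Br cis, NO2 cis (chiral); Br cis, NO2 trans.
One of these lacks any improper symmetry element and so occurs as an enantiomeric pair, giving 3 + 1 = 4 stereoisomers in total.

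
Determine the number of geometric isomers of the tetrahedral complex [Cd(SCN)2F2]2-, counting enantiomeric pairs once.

All four vertices of a tetrahedron are equivalent and mutually adjacent, so cis/trans isomerism cannot arise.
Only one geometric arrangement is possible.

1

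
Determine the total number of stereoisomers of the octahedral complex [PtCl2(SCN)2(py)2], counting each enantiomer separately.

6

An octahedron has six vertices in three trans pairs; every non-trans pair is cis.
There are 5 geometric isomers: Cl trans, SCN trans, py trans; Cl trans, SCN cis, py cis; Cl cis, SCN cis, py trans; Cl cis, SCN cis, py cis (chiral); Cl cis, SCN trans, py cis.
One of these lacks any improper symmetry element and so occurs as an enantiomeric pair, giving 5 + 1 = 6 stereoisomers in total.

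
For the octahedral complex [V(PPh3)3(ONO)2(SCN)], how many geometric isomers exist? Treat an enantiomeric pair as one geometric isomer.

Working through the distinct placements yields 3 geometric isomers: PPh3 mer, ONO trans; PPh3 fac, ONO cis; PPh3 mer, ONO cis.

3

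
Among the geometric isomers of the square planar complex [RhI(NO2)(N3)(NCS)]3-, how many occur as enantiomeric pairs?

0

A square has two trans pairs of vertices; adjacent vertices are cis.
Working through the distinct placements yields 3 geometric isomers: (I/NCS trans, N3/NO2 trans); (I/NO2 trans, N3/NCS trans); (I/N3 trans, NCS/NO2 trans).
Each arrangement has an internal mirror plane or centre of symmetry, so none is chiral.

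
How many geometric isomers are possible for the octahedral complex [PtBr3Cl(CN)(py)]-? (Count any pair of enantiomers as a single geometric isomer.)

An octahedron has six vertices in three trans pairs; every non-trans pair is cis.
Working through the distinct placements yields 4 geometric isomers: Br mer (3 arrangements); Br fac (chiral).

4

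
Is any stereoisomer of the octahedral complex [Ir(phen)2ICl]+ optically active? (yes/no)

yes

In an octahedral complex each vertex has one trans partner and four cis neighbours.
Each phen is bidentate and must span two cis positions.
Working through the distinct placements yields 2 geometric isomers: I and Cl mutually trans; I and Cl mutually cis (chiral).
One of these lacks any improper symmetry element and so occurs as an enantiomeric pair, giving 2 + 1 = 3 stereoisomers in total.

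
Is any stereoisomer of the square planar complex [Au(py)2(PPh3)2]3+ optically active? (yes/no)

In a square planar complex each vertex has one trans partner and two cis neighbours.
Systematic placement gives 2 geometric isomers: py cis; py trans.
Each arrangement has an internal mirror plane or centre of symmetry, so none is chiral.

no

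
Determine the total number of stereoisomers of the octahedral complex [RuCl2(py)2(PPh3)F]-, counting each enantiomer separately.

Systematic placement gives 6 geometric isomers: Cl trans, py trans; Cl trans, py cis; Cl cis, py trans; Cl cis, py cis (3 arrangements, 2 chiral).
Of these, 2 lack any improper symmetry element and so occur as enantiomeric pairs, giving 6 + 2 = 8 stereoisomers in total.

8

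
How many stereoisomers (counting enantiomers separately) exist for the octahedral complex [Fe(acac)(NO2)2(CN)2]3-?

Each acac is bidentate and must span two cis positions.
Working through the distinct placements yields 3 geometric isomers: NO2 cis, CN trans; NO2 cis, CN cis (chiral); NO2 trans, CN cis.
One of these lacks any improper symmetry element and so occurs as an enantiomeric pair, giving 3 + 1 = 4 stereoisomers in total.

4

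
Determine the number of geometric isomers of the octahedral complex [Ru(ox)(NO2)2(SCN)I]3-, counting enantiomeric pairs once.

4

The six octahedral sites form three mutually perpendicular trans pairs.
Each ox is bidentate and must span two cis positions.
There are 4 geometric isomers: NO2 cis (3 arrangements, 2 chiral); NO2 trans.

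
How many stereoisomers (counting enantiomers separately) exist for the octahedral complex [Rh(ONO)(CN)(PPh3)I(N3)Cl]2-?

30

Exhaustive case analysis gives 15 geometric isomers.
Of these, 15 lack any improper symmetry element and so occur as enantiomeric pairs, giving 15 + 15 = 30 stereoisomers in total.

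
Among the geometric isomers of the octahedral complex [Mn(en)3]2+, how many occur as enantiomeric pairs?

1

Each en is bidentate and must span two cis positions.
Only one geometric arrangement is possible; it has no improper symmetry element, so it exists as a pair of enantiomers (2 stereoisomers).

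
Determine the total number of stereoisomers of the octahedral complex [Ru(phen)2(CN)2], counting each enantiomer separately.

In an octahedral complex each vertex has one trans partner and four cis neighbours.
Each phen is bidentate and must span two cis positions.
There are 2 geometric isomers: CN trans; CN cis (chiral).
One of these lacks any improper symmetry element and so occurs as an enantiomeric pair, giving 2 + 1 = 3 stereoisomers in total.

3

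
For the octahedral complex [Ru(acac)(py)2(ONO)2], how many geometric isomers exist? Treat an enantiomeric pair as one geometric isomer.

An octahedron has six vertices in three trans pairs; every non-trans pair is cis.
Each acac is bidentate and must span two cis positions.
Systematic placement gives 3 geometric isomers: py cis, ONO trans; py trans, ONO cis; py cis, ONO cis (chiral).

3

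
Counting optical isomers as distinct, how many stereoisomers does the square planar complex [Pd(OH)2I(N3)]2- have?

2

A square has two trans pairs of vertices; adjacent vertices are cis.
There are 2 geometric isomers: OH cis; OH trans.
Each arrangement has an internal mirror plane or centre of symmetry, so none is chiral.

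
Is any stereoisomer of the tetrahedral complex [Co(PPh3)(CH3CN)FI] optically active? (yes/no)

In a tetrahedral complex all four positions are equivalent and every pair of ligands is adjacent — there is no cis/trans distinction.
Only one geometric arrangement is possible; it has no improper symmetry element, so it exists as a pair of enantiomers (2 stereoisomers).

yes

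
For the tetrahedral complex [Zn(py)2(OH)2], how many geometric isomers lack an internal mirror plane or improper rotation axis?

All four vertices of a tetrahedron are equivalent and mutually adjacent, so cis/trans isomerism cannot arise.
Only one geometric arrangement is possible.

0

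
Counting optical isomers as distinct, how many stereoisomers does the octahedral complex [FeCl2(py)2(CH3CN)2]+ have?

The distinct arrangements are (5 in all): Cl trans, py trans, CH3CN trans; Cl cis, py cis, CH3CN trans; Cl cis, py trans, CH3CN cis; Cl cis, py cis, CH3CN cis (chiral); Cl trans, py cis, CH3CN cis.
One of these lacks any improper symmetry element and so occurs as an enantiomeric pair, giving 5 + 1 = 6 stereoisomers in total.

6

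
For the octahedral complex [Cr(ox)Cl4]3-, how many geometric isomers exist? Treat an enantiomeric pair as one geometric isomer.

1

An octahedron has six vertices in three trans pairs; every non-trans pair is cis.
Each ox is bidentate and must span two cis positions.
Only one geometric arrangement is possible.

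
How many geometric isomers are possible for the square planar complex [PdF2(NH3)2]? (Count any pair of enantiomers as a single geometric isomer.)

2

In a square planar complex each vertex has one trans partner and two cis neighbours.
Working through the distinct placements yields 2 geometric isomers: F cis; F trans.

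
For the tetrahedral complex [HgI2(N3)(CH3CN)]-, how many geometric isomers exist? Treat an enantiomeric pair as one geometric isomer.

All four vertices of a tetrahedron are equivalent and mutually adjacent, so cis/trans isomerism cannot arise.
Only one geometric arrangement is possible.

1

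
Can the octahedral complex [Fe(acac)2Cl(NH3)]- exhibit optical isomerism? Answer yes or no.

yes

The six octahedral sites form three mutually perpendicular trans pairs.
Each acac is bidentate and must span two cis positions.
Working through the distinct placements yields 2 geometric isomers: Cl and NH3 mutually trans; Cl and NH3 mutually cis (chiral).
One of these lacks any improper symmetry element and so occurs as an enantiomeric pair, giving 2 + 1 = 3 stereoisomers in total.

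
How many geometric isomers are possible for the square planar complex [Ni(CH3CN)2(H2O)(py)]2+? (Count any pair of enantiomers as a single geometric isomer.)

2

Working through the distinct placements yields 2 geometric isomers: CH3CN cis; CH3CN trans.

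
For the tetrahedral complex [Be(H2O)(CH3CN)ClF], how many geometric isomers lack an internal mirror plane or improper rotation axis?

1

In a tetrahedral complex all four positions are equivalent and every pair of ligands is adjacent — there is no cis/trans distinction.
Only one geometric arrangement is possible; it has no improper symmetry element, so it exists as a pair of enantiomers (2 stereoisomers).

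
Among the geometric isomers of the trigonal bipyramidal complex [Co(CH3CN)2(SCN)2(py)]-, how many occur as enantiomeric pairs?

1

Placing the ligands in turn and identifying arrangements related by rotation or reflection leaves 5 distinct geometric isomers.
One of these lacks any improper symmetry element and so occurs as an enantiomeric pair, giving 5 + 1 = 6 stereoisomers in total.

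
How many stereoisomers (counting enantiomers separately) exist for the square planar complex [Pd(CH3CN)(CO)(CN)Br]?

3

A square has two trans pairs of vertices; adjacent vertices are cis.
Working through the distinct placements yields 3 geometric isomers: (Br/CN trans, CH3CN/CO trans); (Br/CO trans, CH3CN/CN trans); (Br/CH3CN trans, CN/CO trans).
Each arrangement has an internal mirror plane or centre of symmetry, so none is chiral.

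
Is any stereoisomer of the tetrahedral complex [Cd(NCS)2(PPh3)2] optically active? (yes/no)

no

Only one geometric arrangement is possible.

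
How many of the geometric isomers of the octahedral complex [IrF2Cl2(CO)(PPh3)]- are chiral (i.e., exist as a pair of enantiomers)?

2

Working through the distinct placements yields 6 geometric isomers: F cis, Cl cis (3 arrangements, 2 chiral); F trans, Cl cis; F cis, Cl trans; F trans, Cl trans.
Of these, 2 lack any improper symmetry element and so occur as enantiomeric pairs, giving 6 + 2 = 8 stereoisomers in total.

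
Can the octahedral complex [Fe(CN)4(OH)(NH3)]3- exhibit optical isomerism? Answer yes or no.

An octahedron has six vertices in three trans pairs; every non-trans pair is cis.
Working through the distinct placements yields 2 geometric isomers: OH and NH3 mutually trans; OH and NH3 mutually cis.
Each arrangement has an internal mirror plane or centre of symmetry, so none is chiral.

no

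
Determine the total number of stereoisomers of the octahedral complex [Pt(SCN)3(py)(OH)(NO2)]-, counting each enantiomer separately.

5

In an octahedral complex each vertex has one trans partner and four cis neighbours.
There are 4 geometric isomers: SCN mer (3 arrangements); SCN fac (chiral).
One of these lacks any improper symmetry element and so occurs as an enantiomeric pair, giving 4 + 1 = 5 stereoisomers in total.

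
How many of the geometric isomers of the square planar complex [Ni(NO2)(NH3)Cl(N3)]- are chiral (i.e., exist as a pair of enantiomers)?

0

A square has two trans pairs of vertices; adjacent vertices are cis.
The distinct arrangements are (3 in all): (Cl/NH3 trans, N3/NO2 trans); (Cl/NO2 trans, N3/NH3 trans); (Cl/N3 trans, NH3/NO2 trans).
Each arrangement has an internal mirror plane or centre of symmetry, so none is chiral.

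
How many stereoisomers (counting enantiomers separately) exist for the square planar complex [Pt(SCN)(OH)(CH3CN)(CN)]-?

3

A square has two trans pairs of vertices; adjacent vertices are cis.
Working through the distinct placements yields 3 geometric isomers: (CH3CN/OH trans, CN/SCN trans); (CH3CN/SCN trans, CN/OH trans); (CH3CN/CN trans, OH/SCN trans).
Each arrangement has an internal mirror plane or centre of symmetry, so none is chiral.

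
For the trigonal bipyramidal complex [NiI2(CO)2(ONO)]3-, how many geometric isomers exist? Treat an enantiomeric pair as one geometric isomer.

A trigonal bipyramid has two axial and three equatorial sites, which are chemically inequivalent.
Systematic enumeration (placing each ligand type in turn and discarding arrangements equivalent by rotation or reflection) gives 5 geometric isomers.

5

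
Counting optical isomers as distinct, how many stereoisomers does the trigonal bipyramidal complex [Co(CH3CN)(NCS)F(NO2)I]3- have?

20

In a trigonal bipyramid the two axial positions differ from the three equatorial ones.
Exhaustive case analysis gives 10 geometric isomers.
Of these, 10 lack any improper symmetry element and so occur as enantiomeric pairs, giving 10 + 10 = 20 stereoisomers in total.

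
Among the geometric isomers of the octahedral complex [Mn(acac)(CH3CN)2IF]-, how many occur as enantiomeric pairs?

In an octahedral complex each vertex has one trans partner and four cis neighbours.
Each acac is bidentate and must span two cis positions.
There are 4 geometric isomers: CH3CN trans; CH3CN cis (3 arrangements, 2 chiral).
Of these, 2 lack any improper symmetry element and so occur as enantiomeric pairs, giving 4 + 2 = 6 stereoisomers in total.

2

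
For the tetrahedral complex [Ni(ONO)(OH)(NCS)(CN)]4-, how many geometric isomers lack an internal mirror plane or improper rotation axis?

In a tetrahedral complex all four positions are equivalent and every pair of ligands is adjacent — there is no cis/trans distinction.
Only one geometric arrangement is possible; it has no improper symmetry element, so it exists as a pair of enantiomers (2 stereoisomers).

1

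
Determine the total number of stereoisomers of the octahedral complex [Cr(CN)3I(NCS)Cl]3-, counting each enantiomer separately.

5

An octahedron has six vertices in three trans pairs; every non-trans pair is cis.
Systematic placement gives 4 geometric isomers: CN mer (3 arrangements); CN fac (chiral).
One of these lacks any improper symmetry element and so occurs as an enantiomeric pair, giving 4 + 1 = 5 stereoisomers in total.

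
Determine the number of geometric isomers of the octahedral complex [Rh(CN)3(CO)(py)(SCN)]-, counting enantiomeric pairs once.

The six octahedral sites form three mutually perpendicular trans pairs.
Systematic placement gives 4 geometric isomers: CN mer (3 arrangements); CN fac (chiral).

4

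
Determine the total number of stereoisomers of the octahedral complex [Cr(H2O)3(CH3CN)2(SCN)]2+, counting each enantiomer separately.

3

In an octahedral complex each vertex has one trans partner and four cis neighbours.
The distinct arrangements are (3 in all): H2O mer, CH3CN trans; H2O fac, CH3CN cis; H2O mer, CH3CN cis.
Each arrangement has an internal mirror plane or centre of symmetry, so none is chiral.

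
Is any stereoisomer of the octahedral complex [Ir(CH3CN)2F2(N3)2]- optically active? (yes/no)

yes

The six octahedral sites form three mutually perpendicular trans pairs.
There are 5 geometric isomers: CH3CN trans, F trans, N3 trans; CH3CN trans, F cis, N3 cis; CH3CN cis, F cis, N3 trans; CH3CN cis, F cis, N3 cis (chiral); CH3CN cis, F trans, N3 cis.
One of these lacks any improper symmetry element and so occurs as an enantiomeric pair, giving 5 + 1 = 6 stereoisomers in total.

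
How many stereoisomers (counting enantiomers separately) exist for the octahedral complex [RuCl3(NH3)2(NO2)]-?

3

There are 3 geometric isomers: Cl mer, NH3 cis; Cl mer, NH3 trans; Cl fac, NH3 cis.
Each arrangement has an internal mirror plane or centre of symmetry, so none is chiral.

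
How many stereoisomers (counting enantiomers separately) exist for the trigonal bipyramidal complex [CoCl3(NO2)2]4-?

3

A trigonal bipyramid has two axial and three equatorial sites, which are chemically inequivalent.
There are 3 geometric isomers: NO2 both equatorial; NO2 one axial, one equatorial; NO2 both axial.
Each arrangement has an internal mirror plane or centre of symmetry, so none is chiral.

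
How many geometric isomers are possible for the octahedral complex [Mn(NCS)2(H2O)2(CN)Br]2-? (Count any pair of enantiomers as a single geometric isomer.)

6

The six octahedral sites form three mutually perpendicular trans pairs.
Working through the distinct placements yields 6 geometric isomers: NCS trans, H2O trans; NCS cis, H2O cis (3 arrangements, 2 chiral); NCS trans, H2O cis; NCS cis, H2O trans.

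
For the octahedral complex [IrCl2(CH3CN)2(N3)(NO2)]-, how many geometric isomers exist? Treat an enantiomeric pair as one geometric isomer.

6

In an octahedral complex each vertex has one trans partner and four cis neighbours.
Systematic placement gives 6 geometric isomers: Cl trans, CH3CN trans; Cl cis, CH3CN trans; Cl cis, CH3CN cis (3 arrangements, 2 chiral); Cl trans, CH3CN cis.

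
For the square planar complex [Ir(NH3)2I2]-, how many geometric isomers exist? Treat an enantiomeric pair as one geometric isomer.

2

A square has two trans pairs of vertices; adjacent vertices are cis.
Working through the distinct placements yields 2 geometric isomers: NH3 cis; NH3 trans.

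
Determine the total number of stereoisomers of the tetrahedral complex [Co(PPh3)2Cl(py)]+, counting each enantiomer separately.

In a tetrahedral complex all four positions are equivalent and every pair of ligands is adjacent — there is no cis/trans distinction.
Only one geometric arrangement is possible.

1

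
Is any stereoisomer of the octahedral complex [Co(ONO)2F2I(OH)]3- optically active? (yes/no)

yes

In an octahedral complex each vertex has one trans partner and four cis neighbours.
There are 6 geometric isomers: ONO trans, F trans; ONO cis, F trans; ONO trans, F cis; ONO cis, F cis (3 arrangements, 2 chiral).
Of these, 2 lack any improper symmetry element and so occur as enantiomeric pairs, giving 6 + 2 = 8 stereoisomers in total.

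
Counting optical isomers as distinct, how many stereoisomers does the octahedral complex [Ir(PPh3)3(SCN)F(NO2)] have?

In an octahedral complex each vertex has one trans partner and four cis neighbours.
The distinct arrangements are (4 in all): PPh3 mer (3 arrangements); PPh3 fac (chiral).
One of these lacks any improper symmetry element and so occurs as an enantiomeric pair, giving 4 + 1 = 5 stereoisomers in total.

5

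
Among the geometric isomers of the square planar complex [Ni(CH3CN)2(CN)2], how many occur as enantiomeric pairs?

A square has two trans pairs of vertices; adjacent vertices are cis.
Working through the distinct placements yields 2 geometric isomers: CH3CN cis; CH3CN trans.
Each arrangement has an internal mirror plane or centre of symmetry, so none is chiral.

0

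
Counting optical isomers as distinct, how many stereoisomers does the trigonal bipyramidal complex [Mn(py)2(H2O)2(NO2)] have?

Placing the ligands in turn and identifying arrangements related by rotation or reflection leaves 5 distinct geometric isomers.
One of these lacks any improper symmetry element and so occurs as an enantiomeric pair, giving 5 + 1 = 6 stereoisomers in total.

6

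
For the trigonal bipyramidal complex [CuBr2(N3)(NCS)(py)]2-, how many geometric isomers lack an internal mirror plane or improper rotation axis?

3

A trigonal bipyramid has two axial and three equatorial sites, which are chemically inequivalent.
Placing the ligands in turn and identifying arrangements related by rotation or reflection leaves 7 distinct geometric isomers.
Of these, 3 lack any improper symmetry element and so occur as enantiomeric pairs, giving 7 + 3 = 10 stereoisomers in total.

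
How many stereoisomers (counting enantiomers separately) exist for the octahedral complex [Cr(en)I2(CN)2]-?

An octahedron has six vertices in three trans pairs; every non-trans pair is cis.
Each en is bidentate and must span two cis positions.
Systematic placement gives 3 geometric isomers: I cis, CN trans; I cis, CN cis (chiral); I trans, CN cis.
One of these lacks any improper symmetry element and so occurs as an enantiomeric pair, giving 3 + 1 = 4 stereoisomers in total.

4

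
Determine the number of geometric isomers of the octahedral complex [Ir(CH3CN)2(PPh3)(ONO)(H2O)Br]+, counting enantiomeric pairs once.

9

In an octahedral complex each vertex has one trans partner and four cis neighbours.
Systematic enumeration (placing each ligand type in turn and discarding arrangements equivalent by rotation or reflection) gives 9 geometric isomers.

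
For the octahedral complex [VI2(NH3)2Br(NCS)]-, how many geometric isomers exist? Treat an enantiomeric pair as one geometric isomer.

6

The six octahedral sites form three mutually perpendicular trans pairs.
There are 6 geometric isomers: I cis, NH3 trans; I cis, NH3 cis (3 arrangements, 2 chiral); I trans, NH3 trans; I trans, NH3 cis.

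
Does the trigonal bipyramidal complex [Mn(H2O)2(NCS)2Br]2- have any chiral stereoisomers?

yes

In a trigonal bipyramid the two axial positions differ from the three equatorial ones.
Systematic enumeration (placing each ligand type in turn and discarding arrangements equivalent by rotation or reflection) gives 5 geometric isomers.
One of these lacks any improper symmetry element and so occurs as an enantiomeric pair, giving 5 + 1 = 6 stereoisomers in total.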